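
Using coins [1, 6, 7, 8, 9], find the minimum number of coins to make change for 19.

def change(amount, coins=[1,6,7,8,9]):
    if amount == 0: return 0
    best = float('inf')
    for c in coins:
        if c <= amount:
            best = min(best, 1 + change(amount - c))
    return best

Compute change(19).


Building up with DP:
change(0) = 0
change(1) = min(1+change(0)=1+0=1) = 1
change(2) = min(1+change(1)=1+1=2) = 2
change(3) = min(1+change(2)=1+2=3) = 3
change(4) = min(1+change(3)=1+3=4) = 4
change(5) = min(1+change(4)=1+4=5) = 5
change(6) = min(1+change(5)=1+5=6, 1+change(0)=1+0=1) = 1
change(7) = min(1+change(6)=1+1=2, 1+change(1)=1+1=2, 1+change(0)=1+0=1) = 1
change(8) = min(1+change(7)=1+1=2, 1+change(2)=1+2=3, 1+change(1)=1+1=2, 1+change(0)=1+0=1) = 1
change(9) = min(1+change(8)=1+1=2, 1+change(3)=1+3=4, 1+change(2)=1+2=3, 1+change(1)=1+1=2, 1+change(0)=1+0=1) = 1
change(10) = min(1+change(9)=1+1=2, 1+change(4)=1+4=5, 1+change(3)=1+3=4, 1+change(2)=1+2=3, 1+change(1)=1+1=2) = 2
change(11) = min(1+change(10)=1+2=3, 1+change(5)=1+5=6, 1+change(4)=1+4=5, 1+change(3)=1+3=4, 1+change(2)=1+2=3) = 3
change(12) = min(1+change(11)=1+3=4, 1+change(6)=1+1=2, 1+change(5)=1+5=6, 1+change(4)=1+4=5, 1+change(3)=1+3=4) = 2
change(13) = min(1+change(12)=1+2=3, 1+change(7)=1+1=2, 1+change(6)=1+1=2, 1+change(5)=1+5=6, 1+change(4)=1+4=5) = 2
change(14) = min(1+change(13)=1+2=3, 1+change(8)=1+1=2, 1+change(7)=1+1=2, 1+change(6)=1+1=2, 1+change(5)=1+5=6) = 2
change(15) = min(1+change(14)=1+2=3, 1+change(9)=1+1=2, 1+change(8)=1+1=2, 1+change(7)=1+1=2, 1+change(6)=1+1=2) = 2
change(16) = min(1+change(15)=1+2=3, 1+change(10)=1+2=3, 1+change(9)=1+1=2, 1+change(8)=1+1=2, 1+change(7)=1+1=2) = 2
change(17) = min(1+change(16)=1+2=3, 1+change(11)=1+3=4, 1+change(10)=1+2=3, 1+change(9)=1+1=2, 1+change(8)=1+1=2) = 2
change(18) = min(1+change(17)=1+2=3, 1+change(12)=1+2=3, 1+change(11)=1+3=4, 1+change(10)=1+2=3, 1+change(9)=1+1=2) = 2
change(19) = min(1+change(18)=1+2=3, 1+change(13)=1+2=3, 1+change(12)=1+2=3, 1+change(11)=1+3=4, 1+change(10)=1+2=3) = 3

3


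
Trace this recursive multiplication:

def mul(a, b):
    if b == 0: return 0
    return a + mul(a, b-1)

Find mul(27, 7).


mul(27, 7) = 27 + mul(27, 6)
mul(27, 6) = 27 + mul(27, 5)
mul(27, 5) = 27 + mul(27, 4)
mul(27, 4) = 27 + mul(27, 3)
mul(27, 3) = 27 + mul(27, 2)
mul(27, 2) = 27 + mul(27, 1)
mul(27, 1) = 27 + mul(27, 0)
mul(27, 0) = 0  (base case)
Total: 27 + 27 + 27 + 27 + 27 + 27 + 27 + 0 = 189

189


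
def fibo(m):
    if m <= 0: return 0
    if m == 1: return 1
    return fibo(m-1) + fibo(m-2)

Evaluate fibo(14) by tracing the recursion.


Computing fibo(14) bottom-up:
fibo(0) = 0
fibo(1) = 1
fibo(2) = fibo(1) + fibo(0) = 1 + 0 = 1
fibo(3) = fibo(2) + fibo(1) = 1 + 1 = 2
fibo(4) = fibo(3) + fibo(2) = 2 + 1 = 3
fibo(5) = fibo(4) + fibo(3) = 3 + 2 = 5
fibo(6) = fibo(5) + fibo(4) = 5 + 3 = 8
fibo(7) = fibo(6) + fibo(5) = 8 + 5 = 13
fibo(8) = fibo(7) + fibo(6) = 13 + 8 = 21
fibo(9) = fibo(8) + fibo(7) = 21 + 13 = 34
fibo(10) = fibo(9) + fibo(8) = 34 + 21 = 55
fibo(11) = fibo(10) + fibo(9) = 55 + 34 = 89
fibo(12) = fibo(11) + fibo(10) = 89 + 55 = 144
fibo(13) = fibo(12) + fibo(11) = 144 + 89 = 233
fibo(14) = fibo(13) + fibo(12) = 233 + 144 = 377

377


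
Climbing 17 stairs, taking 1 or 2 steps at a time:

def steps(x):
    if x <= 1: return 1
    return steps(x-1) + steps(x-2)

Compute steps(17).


Building up from base cases:
steps(0) = 1
steps(1) = 1
steps(2) = steps(1) + steps(0) = 1 + 1 = 2
steps(3) = steps(2) + steps(1) = 2 + 1 = 3
steps(4) = steps(3) + steps(2) = 3 + 2 = 5
steps(5) = steps(4) + steps(3) = 5 + 3 = 8
steps(6) = steps(5) + steps(4) = 8 + 5 = 13
steps(7) = steps(6) + steps(5) = 13 + 8 = 21
steps(8) = steps(7) + steps(6) = 21 + 13 = 34
steps(9) = steps(8) + steps(7) = 34 + 21 = 55
steps(10) = steps(9) + steps(8) = 55 + 34 = 89
steps(11) = steps(10) + steps(9) = 89 + 55 = 144
steps(12) = steps(11) + steps(10) = 144 + 89 = 233
steps(13) = steps(12) + steps(11) = 233 + 144 = 377
steps(14) = steps(13) + steps(12) = 377 + 233 = 610
steps(15) = steps(14) + steps(13) = 610 + 377 = 987
steps(16) = steps(15) + steps(14) = 987 + 610 = 1597
steps(17) = steps(16) + steps(15) = 1597 + 987 = 2584

2584


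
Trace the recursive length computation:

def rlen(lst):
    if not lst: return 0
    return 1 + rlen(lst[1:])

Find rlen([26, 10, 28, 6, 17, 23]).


rlen([26, 10, 28, 6, 17, 23]) = 1 + rlen([10, 28, 6, 17, 23])
rlen([10, 28, 6, 17, 23]) = 1 + rlen([28, 6, 17, 23])
rlen([28, 6, 17, 23]) = 1 + rlen([6, 17, 23])
rlen([6, 17, 23]) = 1 + rlen([17, 23])
rlen([17, 23]) = 1 + rlen([23])
rlen([23]) = 1 + rlen([])
rlen([]) = 0  (base case)
Unwinding: 1 + 1 + 1 + 1 + 1 + 1 + 0 = 6

6


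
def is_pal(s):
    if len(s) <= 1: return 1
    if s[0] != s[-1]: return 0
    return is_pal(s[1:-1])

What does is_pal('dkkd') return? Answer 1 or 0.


is_pal('dkkd'): s[0]='d' == s[-1]='d' -> check is_pal('kk')
is_pal('kk'): s[0]='k' == s[-1]='k' -> check is_pal('')
is_pal(''): len <= 1 -> return 1  (base case)
Result: 1 (palindrome)

1


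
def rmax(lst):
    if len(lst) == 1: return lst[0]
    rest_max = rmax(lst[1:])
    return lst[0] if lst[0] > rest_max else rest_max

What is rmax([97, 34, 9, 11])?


rmax([97, 34, 9, 11]): compare 97 with rmax([34, 9, 11])
rmax([34, 9, 11]): compare 34 with rmax([9, 11])
rmax([9, 11]): compare 9 with rmax([11])
rmax([11]) = 11  (base case)
Compare 9 with 11 -> 11
Compare 34 with 11 -> 34
Compare 97 with 34 -> 97

97


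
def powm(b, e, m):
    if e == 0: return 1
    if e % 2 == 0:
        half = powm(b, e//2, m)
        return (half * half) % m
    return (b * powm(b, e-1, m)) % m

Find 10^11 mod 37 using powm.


powm(10, 11, 37): e is odd, compute powm(10, 10, 37)
  powm(10, 10, 37): e is even, compute powm(10, 5, 37)
    powm(10, 5, 37): e is odd, compute powm(10, 4, 37)
      powm(10, 4, 37): e is even, compute powm(10, 2, 37)
        powm(10, 2, 37): e is even, compute powm(10, 1, 37)
          powm(10, 1, 37): e is odd, compute powm(10, 0, 37)
          powm(10, 0, 37) = 1
          (10 * 1) % 37 = 10
        half=10, (10*10) % 37 = 26
      half=26, (26*26) % 37 = 10
    (10 * 10) % 37 = 26
  half=26, (26*26) % 37 = 10
(10 * 10) % 37 = 26

26


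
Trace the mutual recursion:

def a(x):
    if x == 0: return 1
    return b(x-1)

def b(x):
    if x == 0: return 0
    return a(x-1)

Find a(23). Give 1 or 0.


a(23) = b(22)
b(22) = a(21)
a(21) = b(20)
b(20) = a(19)
a(19) = b(18)
b(18) = a(17)
a(17) = b(16)
b(16) = a(15)
a(15) = b(14)
b(14) = a(13)
a(13) = b(12)
b(12) = a(11)
a(11) = b(10)
b(10) = a(9)
a(9) = b(8)
b(8) = a(7)
a(7) = b(6)
b(6) = a(5)
a(5) = b(4)
b(4) = a(3)
a(3) = b(2)
b(2) = a(1)
a(1) = b(0)
b(0) = 0  (base case)
Result: 0

0


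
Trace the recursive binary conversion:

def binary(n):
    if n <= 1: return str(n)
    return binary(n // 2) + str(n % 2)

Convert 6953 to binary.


binary(6953) = binary(3476) + '1'
binary(3476) = binary(1738) + '0'
binary(1738) = binary(869) + '0'
binary(869) = binary(434) + '1'
binary(434) = binary(217) + '0'
binary(217) = binary(108) + '1'
binary(108) = binary(54) + '0'
binary(54) = binary(27) + '0'
binary(27) = binary(13) + '1'
binary(13) = binary(6) + '1'
binary(6) = binary(3) + '0'
binary(3) = binary(1) + '1'
binary(1) = '1'  (base case)
Concatenating: '1' + '1' + '0' + '1' + '1' + '0' + '0' + '1' + '0' + '1' + '0' + '0' + '1' = '1101100101001'

1101100101001


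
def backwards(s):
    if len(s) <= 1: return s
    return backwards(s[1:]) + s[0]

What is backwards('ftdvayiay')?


backwards('ftdvayiay') = backwards('tdvayiay') + 'f'
backwards('tdvayiay') = backwards('dvayiay') + 't'
backwards('dvayiay') = backwards('vayiay') + 'd'
backwards('vayiay') = backwards('ayiay') + 'v'
backwards('ayiay') = backwards('yiay') + 'a'
backwards('yiay') = backwards('iay') + 'y'
backwards('iay') = backwards('ay') + 'i'
backwards('ay') = backwards('y') + 'a'
backwards('y') = 'y'  (base case)
Concatenating: 'y' + 'a' + 'i' + 'y' + 'a' + 'v' + 'd' + 't' + 'f' = 'yaiyavdtf'

yaiyavdtf


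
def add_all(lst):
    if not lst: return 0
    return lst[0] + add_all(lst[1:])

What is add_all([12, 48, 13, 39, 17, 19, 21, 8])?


add_all([12, 48, 13, 39, 17, 19, 21, 8]) = 12 + add_all([48, 13, 39, 17, 19, 21, 8])
add_all([48, 13, 39, 17, 19, 21, 8]) = 48 + add_all([13, 39, 17, 19, 21, 8])
add_all([13, 39, 17, 19, 21, 8]) = 13 + add_all([39, 17, 19, 21, 8])
add_all([39, 17, 19, 21, 8]) = 39 + add_all([17, 19, 21, 8])
add_all([17, 19, 21, 8]) = 17 + add_all([19, 21, 8])
add_all([19, 21, 8]) = 19 + add_all([21, 8])
add_all([21, 8]) = 21 + add_all([8])
add_all([8]) = 8 + add_all([])
add_all([]) = 0  (base case)
Total: 12 + 48 + 13 + 39 + 17 + 19 + 21 + 8 + 0 = 177

177


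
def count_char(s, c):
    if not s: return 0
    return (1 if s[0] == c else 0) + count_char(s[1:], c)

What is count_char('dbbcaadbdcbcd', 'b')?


s[0]='d' != 'b' -> 0
s[0]='b' == 'b' -> 1
s[0]='b' == 'b' -> 1
s[0]='c' != 'b' -> 0
s[0]='a' != 'b' -> 0
s[0]='a' != 'b' -> 0
s[0]='d' != 'b' -> 0
s[0]='b' == 'b' -> 1
s[0]='d' != 'b' -> 0
s[0]='c' != 'b' -> 0
s[0]='b' == 'b' -> 1
s[0]='c' != 'b' -> 0
s[0]='d' != 'b' -> 0
Sum: 0 + 1 + 1 + 0 + 0 + 0 + 0 + 1 + 0 + 0 + 1 + 0 + 0 = 4

4


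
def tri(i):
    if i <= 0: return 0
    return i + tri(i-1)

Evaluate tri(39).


tri(39)
= 39 + 38 + 37 + 36 + 35 + 34 + 33 + 32 + 31 + 30 + 29 + 28 + 27 + 26 + 25 + 24 + 23 + 22 + 21 + 20 + 19 + 18 + 17 + 16 + 15 + 14 + 13 + 12 + 11 + 10 + 9 + 8 + 7 + 6 + 5 + 4 + 3 + 2 + 1 + tri(0)
= 39 + 38 + 37 + 36 + 35 + 34 + 33 + 32 + 31 + 30 + 29 + 28 + 27 + 26 + 25 + 24 + 23 + 22 + 21 + 20 + 19 + 18 + 17 + 16 + 15 + 14 + 13 + 12 + 11 + 10 + 9 + 8 + 7 + 6 + 5 + 4 + 3 + 2 + 1 + 0
= 780

780


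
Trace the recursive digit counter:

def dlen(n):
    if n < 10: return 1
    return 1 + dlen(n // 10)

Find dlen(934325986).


dlen(934325986) = 1 + dlen(93432598)
dlen(93432598) = 1 + dlen(9343259)
dlen(9343259) = 1 + dlen(934325)
dlen(934325) = 1 + dlen(93432)
dlen(93432) = 1 + dlen(9343)
dlen(9343) = 1 + dlen(934)
dlen(934) = 1 + dlen(93)
dlen(93) = 1 + dlen(9)
dlen(9) = 1  (base case: 9 < 10)
Unwinding: 1 + 1 + 1 + 1 + 1 + 1 + 1 + 1 + 1 = 9

9


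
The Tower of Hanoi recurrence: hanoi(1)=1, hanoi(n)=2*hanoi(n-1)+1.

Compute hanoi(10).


hanoi(10) = 2 * hanoi(9) + 1
hanoi(9) = 2 * hanoi(8) + 1
hanoi(8) = 2 * hanoi(7) + 1
hanoi(7) = 2 * hanoi(6) + 1
hanoi(6) = 2 * hanoi(5) + 1
hanoi(5) = 2 * hanoi(4) + 1
hanoi(4) = 2 * hanoi(3) + 1
hanoi(3) = 2 * hanoi(2) + 1
hanoi(2) = 2 * hanoi(1) + 1
hanoi(1) = 1  (base case)
hanoi(2) = 2 * 1 + 1 = 3
hanoi(3) = 2 * 3 + 1 = 7
hanoi(4) = 2 * 7 + 1 = 15
hanoi(5) = 2 * 15 + 1 = 31
hanoi(6) = 2 * 31 + 1 = 63
hanoi(7) = 2 * 63 + 1 = 127
hanoi(8) = 2 * 127 + 1 = 255
hanoi(9) = 2 * 255 + 1 = 511
hanoi(10) = 2 * 511 + 1 = 1023

1023


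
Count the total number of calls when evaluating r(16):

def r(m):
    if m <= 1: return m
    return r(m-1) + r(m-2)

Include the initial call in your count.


Let C(n) = total calls for r(n)
C(0) = 1, C(1) = 1
C(2) = 1 + C(1) + C(0) = 1 + 1 + 1 = 3
C(3) = 1 + C(2) + C(1) = 1 + 3 + 1 = 5
C(4) = 1 + C(3) + C(2) = 1 + 5 + 3 = 9
C(5) = 1 + C(4) + C(3) = 1 + 9 + 5 = 15
C(6) = 1 + C(5) + C(4) = 1 + 15 + 9 = 25
C(7) = 1 + C(6) + C(5) = 1 + 25 + 15 = 41
C(8) = 1 + C(7) + C(6) = 1 + 41 + 25 = 67
C(9) = 1 + C(8) + C(7) = 1 + 67 + 41 = 109
C(10) = 1 + C(9) + C(8) = 1 + 109 + 67 = 177
C(11) = 1 + C(10) + C(9) = 1 + 177 + 109 = 287
C(12) = 1 + C(11) + C(10) = 1 + 287 + 177 = 465
C(13) = 1 + C(12) + C(11) = 1 + 465 + 287 = 753
C(14) = 1 + C(13) + C(12) = 1 + 753 + 465 = 1219
C(15) = 1 + C(14) + C(13) = 1 + 1219 + 753 = 1973
C(16) = 1 + C(15) + C(14) = 1 + 1973 + 1219 = 3193

3193


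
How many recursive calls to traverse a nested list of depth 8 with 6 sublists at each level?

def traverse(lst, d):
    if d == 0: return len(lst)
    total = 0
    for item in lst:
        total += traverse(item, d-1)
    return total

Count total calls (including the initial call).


At depth 0 (root): 1 call
At depth 1: each of 1 parents calls traverse on 6 children = 6 calls
At depth 2: each of 6 parents calls traverse on 6 children = 36 calls
At depth 3: each of 36 parents calls traverse on 6 children = 216 calls
At depth 4: each of 216 parents calls traverse on 6 children = 1296 calls
At depth 5: each of 1296 parents calls traverse on 6 children = 7776 calls
At depth 6: each of 7776 parents calls traverse on 6 children = 46656 calls
At depth 7: each of 46656 parents calls traverse on 6 children = 279936 calls
At depth 8: each of 279936 parents calls traverse on 6 children = 1679616 calls
Total: 1 + 6 + 36 + 216 + 1296 + 7776 + 46656 + 279936 + 1679616 = 2015539

2015539


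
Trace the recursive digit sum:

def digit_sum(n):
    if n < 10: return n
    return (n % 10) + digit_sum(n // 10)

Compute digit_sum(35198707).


digit_sum(35198707) = 7 + digit_sum(3519870)
digit_sum(3519870) = 0 + digit_sum(351987)
digit_sum(351987) = 7 + digit_sum(35198)
digit_sum(35198) = 8 + digit_sum(3519)
digit_sum(3519) = 9 + digit_sum(351)
digit_sum(351) = 1 + digit_sum(35)
digit_sum(35) = 5 + digit_sum(3)
digit_sum(3) = 3  (base case)
Total: 7 + 0 + 7 + 8 + 9 + 1 + 5 + 3 = 40

40


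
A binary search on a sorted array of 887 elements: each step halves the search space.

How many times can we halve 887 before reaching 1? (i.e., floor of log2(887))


887 / 2 = 443
443 / 2 = 221
221 / 2 = 110
110 / 2 = 55
55 / 2 = 27
27 / 2 = 13
13 / 2 = 6
6 / 2 = 3
3 / 2 = 1
Reached 1 after 9 halvings

9


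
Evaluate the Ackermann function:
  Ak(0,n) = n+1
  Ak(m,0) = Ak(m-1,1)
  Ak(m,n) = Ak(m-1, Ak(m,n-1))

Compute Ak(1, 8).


Ak(1, 8) = Ak(0, Ak(1, 7))
  Ak(1, 7) = Ak(0, Ak(1, 6))
    Ak(1, 6) = Ak(0, Ak(1, 5))
      Ak(1, 5) = Ak(0, Ak(1, 4))
        Ak(1, 4) = Ak(0, Ak(1, 3))
          Ak(1, 3) = Ak(0, Ak(1, 2))
          Ak(1, 2) = Ak(0, Ak(1, 1))
          Ak(1, 1) = Ak(0, Ak(1, 0))
          Ak(1, 0) = Ak(0, 1)
          Ak(0, 1) = 2
            = Ak(0, 2)
          Ak(0, 2) = 3
            = Ak(0, 3)
          Ak(0, 3) = 4
            = Ak(0, 4)
          Ak(0, 4) = 5
          = Ak(0, 5)
          Ak(0, 5) = 6
        = Ak(0, 6)
        Ak(0, 6) = 7
      = Ak(0, 7)
      Ak(0, 7) = 8
    = Ak(0, 8)
    Ak(0, 8) = 9
  = Ak(0, 9)
... (trace truncated)
Result: Ak(1, 8) = 10

10


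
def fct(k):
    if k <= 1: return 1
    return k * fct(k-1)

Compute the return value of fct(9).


fct(9)
= 9 * fct(8)
= 9 * 8 * fct(7)
= 9 * 8 * 7 * fct(6)
= 9 * 8 * 7 * 6 * fct(5)
= 9 * 8 * 7 * 6 * 5 * fct(4)
= 9 * 8 * 7 * 6 * 5 * 4 * fct(3)
= 9 * 8 * 7 * 6 * 5 * 4 * 3 * fct(2)
= 9 * 8 * 7 * 6 * 5 * 4 * 3 * 2 * fct(1)
= 9 * 8 * 7 * 6 * 5 * 4 * 3 * 2 * 1
= 362880

362880


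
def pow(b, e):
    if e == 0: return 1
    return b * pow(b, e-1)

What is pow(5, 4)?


pow(5, 4)
= 5 * pow(5, 3)
= 5 * 5 * pow(5, 2)
= 5 * 5 * 5 * pow(5, 1)
= 5 * 5 * 5 * 5 * pow(5, 0)
= 5 * 5 * 5 * 5 * 1
= 625

625


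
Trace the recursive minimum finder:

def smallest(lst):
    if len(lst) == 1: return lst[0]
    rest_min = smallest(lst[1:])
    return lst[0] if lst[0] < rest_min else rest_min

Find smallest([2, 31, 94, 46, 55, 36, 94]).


smallest([2, 31, 94, 46, 55, 36, 94]): compare 2 with smallest([31, 94, 46, 55, 36, 94])
smallest([31, 94, 46, 55, 36, 94]): compare 31 with smallest([94, 46, 55, 36, 94])
smallest([94, 46, 55, 36, 94]): compare 94 with smallest([46, 55, 36, 94])
smallest([46, 55, 36, 94]): compare 46 with smallest([55, 36, 94])
smallest([55, 36, 94]): compare 55 with smallest([36, 94])
smallest([36, 94]): compare 36 with smallest([94])
smallest([94]) = 94  (base case)
Compare 36 with 94 -> 36
Compare 55 with 36 -> 36
Compare 46 with 36 -> 36
Compare 94 with 36 -> 36
Compare 31 with 36 -> 31
Compare 2 with 31 -> 2

2


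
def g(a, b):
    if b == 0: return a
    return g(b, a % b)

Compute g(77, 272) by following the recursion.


g(77, 272) = g(272, 77)
g(272, 77) = g(77, 41)
g(77, 41) = g(41, 36)
g(41, 36) = g(36, 5)
g(36, 5) = g(5, 1)
g(5, 1) = g(1, 0)
g(1, 0) = 1  (base case)

1


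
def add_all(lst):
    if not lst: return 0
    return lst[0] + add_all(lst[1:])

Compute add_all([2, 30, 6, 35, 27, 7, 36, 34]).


add_all([2, 30, 6, 35, 27, 7, 36, 34]) = 2 + add_all([30, 6, 35, 27, 7, 36, 34])
add_all([30, 6, 35, 27, 7, 36, 34]) = 30 + add_all([6, 35, 27, 7, 36, 34])
add_all([6, 35, 27, 7, 36, 34]) = 6 + add_all([35, 27, 7, 36, 34])
add_all([35, 27, 7, 36, 34]) = 35 + add_all([27, 7, 36, 34])
add_all([27, 7, 36, 34]) = 27 + add_all([7, 36, 34])
add_all([7, 36, 34]) = 7 + add_all([36, 34])
add_all([36, 34]) = 36 + add_all([34])
add_all([34]) = 34 + add_all([])
add_all([]) = 0  (base case)
Total: 2 + 30 + 6 + 35 + 27 + 7 + 36 + 34 + 0 = 177

177


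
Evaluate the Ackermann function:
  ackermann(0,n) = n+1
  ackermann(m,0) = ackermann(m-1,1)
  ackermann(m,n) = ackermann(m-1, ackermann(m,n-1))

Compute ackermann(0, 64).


ackermann(0, 64) = 65
Result: ackermann(0, 64) = 65

65


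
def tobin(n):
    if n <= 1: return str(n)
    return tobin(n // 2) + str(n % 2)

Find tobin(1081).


tobin(1081) = tobin(540) + '1'
tobin(540) = tobin(270) + '0'
tobin(270) = tobin(135) + '0'
tobin(135) = tobin(67) + '1'
tobin(67) = tobin(33) + '1'
tobin(33) = tobin(16) + '1'
tobin(16) = tobin(8) + '0'
tobin(8) = tobin(4) + '0'
tobin(4) = tobin(2) + '0'
tobin(2) = tobin(1) + '0'
tobin(1) = '1'  (base case)
Concatenating: '1' + '0' + '0' + '0' + '0' + '1' + '1' + '1' + '0' + '0' + '1' = '10000111001'

10000111001


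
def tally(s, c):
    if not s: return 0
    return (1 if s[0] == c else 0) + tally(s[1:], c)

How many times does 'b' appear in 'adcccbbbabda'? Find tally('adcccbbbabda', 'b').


s[0]='a' != 'b' -> 0
s[0]='d' != 'b' -> 0
s[0]='c' != 'b' -> 0
s[0]='c' != 'b' -> 0
s[0]='c' != 'b' -> 0
s[0]='b' == 'b' -> 1
s[0]='b' == 'b' -> 1
s[0]='b' == 'b' -> 1
s[0]='a' != 'b' -> 0
s[0]='b' == 'b' -> 1
s[0]='d' != 'b' -> 0
s[0]='a' != 'b' -> 0
Sum: 0 + 0 + 0 + 0 + 0 + 1 + 1 + 1 + 0 + 1 + 0 + 0 = 4

4


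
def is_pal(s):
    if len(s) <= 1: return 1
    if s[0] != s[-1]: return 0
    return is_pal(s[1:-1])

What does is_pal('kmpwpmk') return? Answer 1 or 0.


is_pal('kmpwpmk'): s[0]='k' == s[-1]='k' -> check is_pal('mpwpm')
is_pal('mpwpm'): s[0]='m' == s[-1]='m' -> check is_pal('pwp')
is_pal('pwp'): s[0]='p' == s[-1]='p' -> check is_pal('w')
is_pal('w'): len <= 1 -> return 1  (base case)
Result: 1 (palindrome)

1


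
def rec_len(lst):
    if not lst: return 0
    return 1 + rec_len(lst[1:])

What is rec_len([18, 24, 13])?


rec_len([18, 24, 13]) = 1 + rec_len([24, 13])
rec_len([24, 13]) = 1 + rec_len([13])
rec_len([13]) = 1 + rec_len([])
rec_len([]) = 0  (base case)
Unwinding: 1 + 1 + 1 + 0 = 3

3


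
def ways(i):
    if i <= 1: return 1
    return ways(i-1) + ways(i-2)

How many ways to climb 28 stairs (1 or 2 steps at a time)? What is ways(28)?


Building up from base cases:
ways(0) = 1
ways(1) = 1
ways(2) = ways(1) + ways(0) = 1 + 1 = 2
ways(3) = ways(2) + ways(1) = 2 + 1 = 3
ways(4) = ways(3) + ways(2) = 3 + 2 = 5
ways(5) = ways(4) + ways(3) = 5 + 3 = 8
ways(6) = ways(5) + ways(4) = 8 + 5 = 13
ways(7) = ways(6) + ways(5) = 13 + 8 = 21
ways(8) = ways(7) + ways(6) = 21 + 13 = 34
ways(9) = ways(8) + ways(7) = 34 + 21 = 55
ways(10) = ways(9) + ways(8) = 55 + 34 = 89
ways(11) = ways(10) + ways(9) = 89 + 55 = 144
ways(12) = ways(11) + ways(10) = 144 + 89 = 233
ways(13) = ways(12) + ways(11) = 233 + 144 = 377
ways(14) = ways(13) + ways(12) = 377 + 233 = 610
ways(15) = ways(14) + ways(13) = 610 + 377 = 987
ways(16) = ways(15) + ways(14) = 987 + 610 = 1597
ways(17) = ways(16) + ways(15) = 1597 + 987 = 2584
ways(18) = ways(17) + ways(16) = 2584 + 1597 = 4181
ways(19) = ways(18) + ways(17) = 4181 + 2584 = 6765
ways(20) = ways(19) + ways(18) = 6765 + 4181 = 10946
ways(21) = ways(20) + ways(19) = 10946 + 6765 = 17711
ways(22) = ways(21) + ways(20) = 17711 + 10946 = 28657
ways(23) = ways(22) + ways(21) = 28657 + 17711 = 46368
ways(24) = ways(23) + ways(22) = 46368 + 28657 = 75025
ways(25) = ways(24) + ways(23) = 75025 + 46368 = 121393
ways(26) = ways(25) + ways(24) = 121393 + 75025 = 196418
ways(27) = ways(26) + ways(25) = 196418 + 121393 = 317811
ways(28) = ways(27) + ways(26) = 317811 + 196418 = 514229

514229


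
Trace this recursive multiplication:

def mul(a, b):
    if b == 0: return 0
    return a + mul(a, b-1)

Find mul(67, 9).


mul(67, 9) = 67 + mul(67, 8)
mul(67, 8) = 67 + mul(67, 7)
mul(67, 7) = 67 + mul(67, 6)
mul(67, 6) = 67 + mul(67, 5)
mul(67, 5) = 67 + mul(67, 4)
mul(67, 4) = 67 + mul(67, 3)
mul(67, 3) = 67 + mul(67, 2)
mul(67, 2) = 67 + mul(67, 1)
mul(67, 1) = 67 + mul(67, 0)
mul(67, 0) = 0  (base case)
Total: 67 + 67 + 67 + 67 + 67 + 67 + 67 + 67 + 67 + 0 = 603

603


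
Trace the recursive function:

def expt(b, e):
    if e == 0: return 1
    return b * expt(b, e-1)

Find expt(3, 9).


expt(3, 9)
= 3 * expt(3, 8)
= 3 * 3 * expt(3, 7)
= 3 * 3 * 3 * expt(3, 6)
= 3 * 3 * 3 * 3 * expt(3, 5)
= 3 * 3 * 3 * 3 * 3 * expt(3, 4)
= 3 * 3 * 3 * 3 * 3 * 3 * expt(3, 3)
= 3 * 3 * 3 * 3 * 3 * 3 * 3 * expt(3, 2)
= 3 * 3 * 3 * 3 * 3 * 3 * 3 * 3 * expt(3, 1)
= 3 * 3 * 3 * 3 * 3 * 3 * 3 * 3 * 3 * expt(3, 0)
= 3 * 3 * 3 * 3 * 3 * 3 * 3 * 3 * 3 * 1
= 19683

19683


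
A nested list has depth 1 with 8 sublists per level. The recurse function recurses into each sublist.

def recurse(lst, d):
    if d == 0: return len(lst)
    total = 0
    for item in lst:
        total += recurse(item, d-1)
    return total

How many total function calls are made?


At depth 0 (root): 1 call
At depth 1: each of 1 parents calls recurse on 8 children = 8 calls
Total: 1 + 8 = 9

9


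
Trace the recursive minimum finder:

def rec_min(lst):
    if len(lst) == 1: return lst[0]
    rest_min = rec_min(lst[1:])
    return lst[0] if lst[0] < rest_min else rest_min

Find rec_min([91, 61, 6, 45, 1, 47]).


rec_min([91, 61, 6, 45, 1, 47]): compare 91 with rec_min([61, 6, 45, 1, 47])
rec_min([61, 6, 45, 1, 47]): compare 61 with rec_min([6, 45, 1, 47])
rec_min([6, 45, 1, 47]): compare 6 with rec_min([45, 1, 47])
rec_min([45, 1, 47]): compare 45 with rec_min([1, 47])
rec_min([1, 47]): compare 1 with rec_min([47])
rec_min([47]) = 47  (base case)
Compare 1 with 47 -> 1
Compare 45 with 1 -> 1
Compare 6 with 1 -> 1
Compare 61 with 1 -> 1
Compare 91 with 1 -> 1

1


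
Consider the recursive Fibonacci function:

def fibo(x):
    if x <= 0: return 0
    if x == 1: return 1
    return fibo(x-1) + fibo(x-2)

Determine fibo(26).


Computing fibo(26) bottom-up:
fibo(0) = 0
fibo(1) = 1
fibo(2) = fibo(1) + fibo(0) = 1 + 0 = 1
fibo(3) = fibo(2) + fibo(1) = 1 + 1 = 2
fibo(4) = fibo(3) + fibo(2) = 2 + 1 = 3
fibo(5) = fibo(4) + fibo(3) = 3 + 2 = 5
fibo(6) = fibo(5) + fibo(4) = 5 + 3 = 8
fibo(7) = fibo(6) + fibo(5) = 8 + 5 = 13
fibo(8) = fibo(7) + fibo(6) = 13 + 8 = 21
fibo(9) = fibo(8) + fibo(7) = 21 + 13 = 34
fibo(10) = fibo(9) + fibo(8) = 34 + 21 = 55
fibo(11) = fibo(10) + fibo(9) = 55 + 34 = 89
fibo(12) = fibo(11) + fibo(10) = 89 + 55 = 144
fibo(13) = fibo(12) + fibo(11) = 144 + 89 = 233
fibo(14) = fibo(13) + fibo(12) = 233 + 144 = 377
fibo(15) = fibo(14) + fibo(13) = 377 + 233 = 610
fibo(16) = fibo(15) + fibo(14) = 610 + 377 = 987
fibo(17) = fibo(16) + fibo(15) = 987 + 610 = 1597
fibo(18) = fibo(17) + fibo(16) = 1597 + 987 = 2584
fibo(19) = fibo(18) + fibo(17) = 2584 + 1597 = 4181
fibo(20) = fibo(19) + fibo(18) = 4181 + 2584 = 6765
fibo(21) = fibo(20) + fibo(19) = 6765 + 4181 = 10946
fibo(22) = fibo(21) + fibo(20) = 10946 + 6765 = 17711
fibo(23) = fibo(22) + fibo(21) = 17711 + 10946 = 28657
fibo(24) = fibo(23) + fibo(22) = 28657 + 17711 = 46368
fibo(25) = fibo(24) + fibo(23) = 46368 + 28657 = 75025
fibo(26) = fibo(25) + fibo(24) = 75025 + 46368 = 121393

121393


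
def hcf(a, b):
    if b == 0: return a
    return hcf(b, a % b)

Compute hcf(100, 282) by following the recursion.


hcf(100, 282) = hcf(282, 100)
hcf(282, 100) = hcf(100, 82)
hcf(100, 82) = hcf(82, 18)
hcf(82, 18) = hcf(18, 10)
hcf(18, 10) = hcf(10, 8)
hcf(10, 8) = hcf(8, 2)
hcf(8, 2) = hcf(2, 0)
hcf(2, 0) = 2  (base case)

2


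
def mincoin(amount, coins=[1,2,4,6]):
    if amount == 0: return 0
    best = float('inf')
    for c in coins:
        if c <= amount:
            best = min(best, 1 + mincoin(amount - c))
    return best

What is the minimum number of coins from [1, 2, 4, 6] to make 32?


Building up with DP:
mincoin(0) = 0
mincoin(1) = min(1+mincoin(0)=1+0=1) = 1
mincoin(2) = min(1+mincoin(1)=1+1=2, 1+mincoin(0)=1+0=1) = 1
mincoin(3) = min(1+mincoin(2)=1+1=2, 1+mincoin(1)=1+1=2) = 2
mincoin(4) = min(1+mincoin(3)=1+2=3, 1+mincoin(2)=1+1=2, 1+mincoin(0)=1+0=1) = 1
mincoin(5) = min(1+mincoin(4)=1+1=2, 1+mincoin(3)=1+2=3, 1+mincoin(1)=1+1=2) = 2
mincoin(6) = min(1+mincoin(5)=1+2=3, 1+mincoin(4)=1+1=2, 1+mincoin(2)=1+1=2, 1+mincoin(0)=1+0=1) = 1
mincoin(7) = min(1+mincoin(6)=1+1=2, 1+mincoin(5)=1+2=3, 1+mincoin(3)=1+2=3, 1+mincoin(1)=1+1=2) = 2
mincoin(8) = min(1+mincoin(7)=1+2=3, 1+mincoin(6)=1+1=2, 1+mincoin(4)=1+1=2, 1+mincoin(2)=1+1=2) = 2
mincoin(9) = min(1+mincoin(8)=1+2=3, 1+mincoin(7)=1+2=3, 1+mincoin(5)=1+2=3, 1+mincoin(3)=1+2=3) = 3
mincoin(10) = min(1+mincoin(9)=1+3=4, 1+mincoin(8)=1+2=3, 1+mincoin(6)=1+1=2, 1+mincoin(4)=1+1=2) = 2
mincoin(11) = min(1+mincoin(10)=1+2=3, 1+mincoin(9)=1+3=4, 1+mincoin(7)=1+2=3, 1+mincoin(5)=1+2=3) = 3
mincoin(12) = min(1+mincoin(11)=1+3=4, 1+mincoin(10)=1+2=3, 1+mincoin(8)=1+2=3, 1+mincoin(6)=1+1=2) = 2
mincoin(13) = min(1+mincoin(12)=1+2=3, 1+mincoin(11)=1+3=4, 1+mincoin(9)=1+3=4, 1+mincoin(7)=1+2=3) = 3
mincoin(14) = min(1+mincoin(13)=1+3=4, 1+mincoin(12)=1+2=3, 1+mincoin(10)=1+2=3, 1+mincoin(8)=1+2=3) = 3
mincoin(15) = min(1+mincoin(14)=1+3=4, 1+mincoin(13)=1+3=4, 1+mincoin(11)=1+3=4, 1+mincoin(9)=1+3=4) = 4
mincoin(16) = min(1+mincoin(15)=1+4=5, 1+mincoin(14)=1+3=4, 1+mincoin(12)=1+2=3, 1+mincoin(10)=1+2=3) = 3
mincoin(17) = min(1+mincoin(16)=1+3=4, 1+mincoin(15)=1+4=5, 1+mincoin(13)=1+3=4, 1+mincoin(11)=1+3=4) = 4
mincoin(18) = min(1+mincoin(17)=1+4=5, 1+mincoin(16)=1+3=4, 1+mincoin(14)=1+3=4, 1+mincoin(12)=1+2=3) = 3
mincoin(19) = min(1+mincoin(18)=1+3=4, 1+mincoin(17)=1+4=5, 1+mincoin(15)=1+4=5, 1+mincoin(13)=1+3=4) = 4
mincoin(20) = min(1+mincoin(19)=1+4=5, 1+mincoin(18)=1+3=4, 1+mincoin(16)=1+3=4, 1+mincoin(14)=1+3=4) = 4
mincoin(21) = min(1+mincoin(20)=1+4=5, 1+mincoin(19)=1+4=5, 1+mincoin(17)=1+4=5, 1+mincoin(15)=1+4=5) = 5
mincoin(22) = min(1+mincoin(21)=1+5=6, 1+mincoin(20)=1+4=5, 1+mincoin(18)=1+3=4, 1+mincoin(16)=1+3=4) = 4
mincoin(23) = min(1+mincoin(22)=1+4=5, 1+mincoin(21)=1+5=6, 1+mincoin(19)=1+4=5, 1+mincoin(17)=1+4=5) = 5
mincoin(24) = min(1+mincoin(23)=1+5=6, 1+mincoin(22)=1+4=5, 1+mincoin(20)=1+4=5, 1+mincoin(18)=1+3=4) = 4
mincoin(25) = min(1+mincoin(24)=1+4=5, 1+mincoin(23)=1+5=6, 1+mincoin(21)=1+5=6, 1+mincoin(19)=1+4=5) = 5
mincoin(26) = min(1+mincoin(25)=1+5=6, 1+mincoin(24)=1+4=5, 1+mincoin(22)=1+4=5, 1+mincoin(20)=1+4=5) = 5
mincoin(27) = min(1+mincoin(26)=1+5=6, 1+mincoin(25)=1+5=6, 1+mincoin(23)=1+5=6, 1+mincoin(21)=1+5=6) = 6
mincoin(28) = min(1+mincoin(27)=1+6=7, 1+mincoin(26)=1+5=6, 1+mincoin(24)=1+4=5, 1+mincoin(22)=1+4=5) = 5
mincoin(29) = min(1+mincoin(28)=1+5=6, 1+mincoin(27)=1+6=7, 1+mincoin(25)=1+5=6, 1+mincoin(23)=1+5=6) = 6
mincoin(30) = min(1+mincoin(29)=1+6=7, 1+mincoin(28)=1+5=6, 1+mincoin(26)=1+5=6, 1+mincoin(24)=1+4=5) = 5
mincoin(31) = min(1+mincoin(30)=1+5=6, 1+mincoin(29)=1+6=7, 1+mincoin(27)=1+6=7, 1+mincoin(25)=1+5=6) = 6
mincoin(32) = min(1+mincoin(31)=1+6=7, 1+mincoin(30)=1+5=6, 1+mincoin(28)=1+5=6, 1+mincoin(26)=1+5=6) = 6

6


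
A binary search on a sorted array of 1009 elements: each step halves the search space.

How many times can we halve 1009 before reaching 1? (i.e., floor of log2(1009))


1009 / 2 = 504
504 / 2 = 252
252 / 2 = 126
126 / 2 = 63
63 / 2 = 31
31 / 2 = 15
15 / 2 = 7
7 / 2 = 3
3 / 2 = 1
Reached 1 after 9 halvings

9


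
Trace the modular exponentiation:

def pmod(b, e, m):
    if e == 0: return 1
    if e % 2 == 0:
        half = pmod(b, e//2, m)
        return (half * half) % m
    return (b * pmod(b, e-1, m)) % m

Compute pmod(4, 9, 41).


pmod(4, 9, 41): e is odd, compute pmod(4, 8, 41)
  pmod(4, 8, 41): e is even, compute pmod(4, 4, 41)
    pmod(4, 4, 41): e is even, compute pmod(4, 2, 41)
      pmod(4, 2, 41): e is even, compute pmod(4, 1, 41)
        pmod(4, 1, 41): e is odd, compute pmod(4, 0, 41)
          pmod(4, 0, 41) = 1
        (4 * 1) % 41 = 4
      half=4, (4*4) % 41 = 16
    half=16, (16*16) % 41 = 10
  half=10, (10*10) % 41 = 18
(4 * 18) % 41 = 31

31


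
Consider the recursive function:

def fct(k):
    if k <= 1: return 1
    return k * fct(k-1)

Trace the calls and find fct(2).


fct(2)
= 2 * fct(1)
= 2 * 1
= 2

2


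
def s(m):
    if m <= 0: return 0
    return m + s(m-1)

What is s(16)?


s(16)
= 16 + 15 + 14 + 13 + 12 + 11 + 10 + 9 + 8 + 7 + 6 + 5 + 4 + 3 + 2 + 1 + s(0)
= 16 + 15 + 14 + 13 + 12 + 11 + 10 + 9 + 8 + 7 + 6 + 5 + 4 + 3 + 2 + 1 + 0
= 136

136


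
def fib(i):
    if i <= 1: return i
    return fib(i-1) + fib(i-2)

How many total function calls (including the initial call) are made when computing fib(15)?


Let C(n) = total calls for fib(n)
C(0) = 1, C(1) = 1
C(2) = 1 + C(1) + C(0) = 1 + 1 + 1 = 3
C(3) = 1 + C(2) + C(1) = 1 + 3 + 1 = 5
C(4) = 1 + C(3) + C(2) = 1 + 5 + 3 = 9
C(5) = 1 + C(4) + C(3) = 1 + 9 + 5 = 15
C(6) = 1 + C(5) + C(4) = 1 + 15 + 9 = 25
C(7) = 1 + C(6) + C(5) = 1 + 25 + 15 = 41
C(8) = 1 + C(7) + C(6) = 1 + 41 + 25 = 67
C(9) = 1 + C(8) + C(7) = 1 + 67 + 41 = 109
C(10) = 1 + C(9) + C(8) = 1 + 109 + 67 = 177
C(11) = 1 + C(10) + C(9) = 1 + 177 + 109 = 287
C(12) = 1 + C(11) + C(10) = 1 + 287 + 177 = 465
C(13) = 1 + C(12) + C(11) = 1 + 465 + 287 = 753
C(14) = 1 + C(13) + C(12) = 1 + 753 + 465 = 1219
C(15) = 1 + C(14) + C(13) = 1 + 1219 + 753 = 1973

1973


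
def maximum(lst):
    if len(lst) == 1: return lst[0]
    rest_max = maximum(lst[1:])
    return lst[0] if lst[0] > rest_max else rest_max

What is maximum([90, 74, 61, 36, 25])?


maximum([90, 74, 61, 36, 25]): compare 90 with maximum([74, 61, 36, 25])
maximum([74, 61, 36, 25]): compare 74 with maximum([61, 36, 25])
maximum([61, 36, 25]): compare 61 with maximum([36, 25])
maximum([36, 25]): compare 36 with maximum([25])
maximum([25]) = 25  (base case)
Compare 36 with 25 -> 36
Compare 61 with 36 -> 61
Compare 74 with 61 -> 74
Compare 90 with 74 -> 90

90


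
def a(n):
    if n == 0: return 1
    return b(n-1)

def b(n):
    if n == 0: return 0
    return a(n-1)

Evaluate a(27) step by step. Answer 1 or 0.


a(27) = b(26)
b(26) = a(25)
a(25) = b(24)
b(24) = a(23)
a(23) = b(22)
b(22) = a(21)
a(21) = b(20)
b(20) = a(19)
a(19) = b(18)
b(18) = a(17)
a(17) = b(16)
b(16) = a(15)
a(15) = b(14)
b(14) = a(13)
a(13) = b(12)
b(12) = a(11)
a(11) = b(10)
b(10) = a(9)
a(9) = b(8)
b(8) = a(7)
a(7) = b(6)
b(6) = a(5)
a(5) = b(4)
b(4) = a(3)
a(3) = b(2)
b(2) = a(1)
a(1) = b(0)
b(0) = 0  (base case)
Result: 0

0


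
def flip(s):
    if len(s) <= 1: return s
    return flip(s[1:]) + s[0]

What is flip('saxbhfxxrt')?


flip('saxbhfxxrt') = flip('axbhfxxrt') + 's'
flip('axbhfxxrt') = flip('xbhfxxrt') + 'a'
flip('xbhfxxrt') = flip('bhfxxrt') + 'x'
flip('bhfxxrt') = flip('hfxxrt') + 'b'
flip('hfxxrt') = flip('fxxrt') + 'h'
flip('fxxrt') = flip('xxrt') + 'f'
flip('xxrt') = flip('xrt') + 'x'
flip('xrt') = flip('rt') + 'x'
flip('rt') = flip('t') + 'r'
flip('t') = 't'  (base case)
Concatenating: 't' + 'r' + 'x' + 'x' + 'f' + 'h' + 'b' + 'x' + 'a' + 's' = 'trxxfhbxas'

trxxfhbxas


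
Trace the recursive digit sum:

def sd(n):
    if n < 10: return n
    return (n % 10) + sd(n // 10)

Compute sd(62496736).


sd(62496736) = 6 + sd(6249673)
sd(6249673) = 3 + sd(624967)
sd(624967) = 7 + sd(62496)
sd(62496) = 6 + sd(6249)
sd(6249) = 9 + sd(624)
sd(624) = 4 + sd(62)
sd(62) = 2 + sd(6)
sd(6) = 6  (base case)
Total: 6 + 3 + 7 + 6 + 9 + 4 + 2 + 6 = 43

43


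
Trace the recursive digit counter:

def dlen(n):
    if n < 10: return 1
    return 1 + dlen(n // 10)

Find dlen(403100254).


dlen(403100254) = 1 + dlen(40310025)
dlen(40310025) = 1 + dlen(4031002)
dlen(4031002) = 1 + dlen(403100)
dlen(403100) = 1 + dlen(40310)
dlen(40310) = 1 + dlen(4031)
dlen(4031) = 1 + dlen(403)
dlen(403) = 1 + dlen(40)
dlen(40) = 1 + dlen(4)
dlen(4) = 1  (base case: 4 < 10)
Unwinding: 1 + 1 + 1 + 1 + 1 + 1 + 1 + 1 + 1 = 9

9


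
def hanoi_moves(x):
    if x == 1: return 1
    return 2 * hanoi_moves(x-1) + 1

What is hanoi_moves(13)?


hanoi_moves(13) = 2 * hanoi_moves(12) + 1
hanoi_moves(12) = 2 * hanoi_moves(11) + 1
hanoi_moves(11) = 2 * hanoi_moves(10) + 1
hanoi_moves(10) = 2 * hanoi_moves(9) + 1
hanoi_moves(9) = 2 * hanoi_moves(8) + 1
hanoi_moves(8) = 2 * hanoi_moves(7) + 1
hanoi_moves(7) = 2 * hanoi_moves(6) + 1
hanoi_moves(6) = 2 * hanoi_moves(5) + 1
hanoi_moves(5) = 2 * hanoi_moves(4) + 1
hanoi_moves(4) = 2 * hanoi_moves(3) + 1
hanoi_moves(3) = 2 * hanoi_moves(2) + 1
hanoi_moves(2) = 2 * hanoi_moves(1) + 1
hanoi_moves(1) = 1  (base case)
hanoi_moves(2) = 2 * 1 + 1 = 3
hanoi_moves(3) = 2 * 3 + 1 = 7
hanoi_moves(4) = 2 * 7 + 1 = 15
hanoi_moves(5) = 2 * 15 + 1 = 31
hanoi_moves(6) = 2 * 31 + 1 = 63
hanoi_moves(7) = 2 * 63 + 1 = 127
hanoi_moves(8) = 2 * 127 + 1 = 255
hanoi_moves(9) = 2 * 255 + 1 = 511
hanoi_moves(10) = 2 * 511 + 1 = 1023
hanoi_moves(11) = 2 * 1023 + 1 = 2047
hanoi_moves(12) = 2 * 2047 + 1 = 4095
hanoi_moves(13) = 2 * 4095 + 1 = 8191

8191


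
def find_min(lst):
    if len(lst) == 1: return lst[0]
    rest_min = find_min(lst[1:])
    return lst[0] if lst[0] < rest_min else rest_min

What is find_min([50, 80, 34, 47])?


find_min([50, 80, 34, 47]): compare 50 with find_min([80, 34, 47])
find_min([80, 34, 47]): compare 80 with find_min([34, 47])
find_min([34, 47]): compare 34 with find_min([47])
find_min([47]) = 47  (base case)
Compare 34 with 47 -> 34
Compare 80 with 34 -> 34
Compare 50 with 34 -> 34

34


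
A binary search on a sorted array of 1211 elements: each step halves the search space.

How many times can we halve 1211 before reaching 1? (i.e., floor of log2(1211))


1211 / 2 = 605
605 / 2 = 302
302 / 2 = 151
151 / 2 = 75
75 / 2 = 37
37 / 2 = 18
18 / 2 = 9
9 / 2 = 4
4 / 2 = 2
2 / 2 = 1
Reached 1 after 10 halvings

10


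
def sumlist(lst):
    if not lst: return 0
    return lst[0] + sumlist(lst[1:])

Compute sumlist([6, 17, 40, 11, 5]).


sumlist([6, 17, 40, 11, 5]) = 6 + sumlist([17, 40, 11, 5])
sumlist([17, 40, 11, 5]) = 17 + sumlist([40, 11, 5])
sumlist([40, 11, 5]) = 40 + sumlist([11, 5])
sumlist([11, 5]) = 11 + sumlist([5])
sumlist([5]) = 5 + sumlist([])
sumlist([]) = 0  (base case)
Total: 6 + 17 + 40 + 11 + 5 + 0 = 79

79


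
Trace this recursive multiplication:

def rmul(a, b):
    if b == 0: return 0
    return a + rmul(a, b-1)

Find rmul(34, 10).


rmul(34, 10) = 34 + rmul(34, 9)
rmul(34, 9) = 34 + rmul(34, 8)
rmul(34, 8) = 34 + rmul(34, 7)
rmul(34, 7) = 34 + rmul(34, 6)
rmul(34, 6) = 34 + rmul(34, 5)
rmul(34, 5) = 34 + rmul(34, 4)
rmul(34, 4) = 34 + rmul(34, 3)
rmul(34, 3) = 34 + rmul(34, 2)
rmul(34, 2) = 34 + rmul(34, 1)
rmul(34, 1) = 34 + rmul(34, 0)
rmul(34, 0) = 0  (base case)
Total: 34 + 34 + 34 + 34 + 34 + 34 + 34 + 34 + 34 + 34 + 0 = 340

340


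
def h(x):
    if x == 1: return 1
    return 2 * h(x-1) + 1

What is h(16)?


h(16) = 2 * h(15) + 1
h(15) = 2 * h(14) + 1
h(14) = 2 * h(13) + 1
h(13) = 2 * h(12) + 1
h(12) = 2 * h(11) + 1
h(11) = 2 * h(10) + 1
h(10) = 2 * h(9) + 1
h(9) = 2 * h(8) + 1
h(8) = 2 * h(7) + 1
h(7) = 2 * h(6) + 1
h(6) = 2 * h(5) + 1
h(5) = 2 * h(4) + 1
h(4) = 2 * h(3) + 1
h(3) = 2 * h(2) + 1
h(2) = 2 * h(1) + 1
h(1) = 1  (base case)
h(2) = 2 * 1 + 1 = 3
h(3) = 2 * 3 + 1 = 7
h(4) = 2 * 7 + 1 = 15
h(5) = 2 * 15 + 1 = 31
h(6) = 2 * 31 + 1 = 63
h(7) = 2 * 63 + 1 = 127
h(8) = 2 * 127 + 1 = 255
h(9) = 2 * 255 + 1 = 511
h(10) = 2 * 511 + 1 = 1023
h(11) = 2 * 1023 + 1 = 2047
h(12) = 2 * 2047 + 1 = 4095
h(13) = 2 * 4095 + 1 = 8191
h(14) = 2 * 8191 + 1 = 16383
h(15) = 2 * 16383 + 1 = 32767
h(16) = 2 * 32767 + 1 = 65535

65535


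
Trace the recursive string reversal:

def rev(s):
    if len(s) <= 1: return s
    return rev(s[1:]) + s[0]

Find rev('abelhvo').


rev('abelhvo') = rev('belhvo') + 'a'
rev('belhvo') = rev('elhvo') + 'b'
rev('elhvo') = rev('lhvo') + 'e'
rev('lhvo') = rev('hvo') + 'l'
rev('hvo') = rev('vo') + 'h'
rev('vo') = rev('o') + 'v'
rev('o') = 'o'  (base case)
Concatenating: 'o' + 'v' + 'h' + 'l' + 'e' + 'b' + 'a' = 'ovhleba'

ovhleba


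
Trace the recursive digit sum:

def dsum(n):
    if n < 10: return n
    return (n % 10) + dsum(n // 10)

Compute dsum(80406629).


dsum(80406629) = 9 + dsum(8040662)
dsum(8040662) = 2 + dsum(804066)
dsum(804066) = 6 + dsum(80406)
dsum(80406) = 6 + dsum(8040)
dsum(8040) = 0 + dsum(804)
dsum(804) = 4 + dsum(80)
dsum(80) = 0 + dsum(8)
dsum(8) = 8  (base case)
Total: 9 + 2 + 6 + 6 + 0 + 4 + 0 + 8 = 35

35


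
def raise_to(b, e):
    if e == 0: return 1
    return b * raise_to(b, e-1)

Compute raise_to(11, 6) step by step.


raise_to(11, 6)
= 11 * raise_to(11, 5)
= 11 * 11 * raise_to(11, 4)
= 11 * 11 * 11 * raise_to(11, 3)
= 11 * 11 * 11 * 11 * raise_to(11, 2)
= 11 * 11 * 11 * 11 * 11 * raise_to(11, 1)
= 11 * 11 * 11 * 11 * 11 * 11 * raise_to(11, 0)
= 11 * 11 * 11 * 11 * 11 * 11 * 1
= 1771561

1771561


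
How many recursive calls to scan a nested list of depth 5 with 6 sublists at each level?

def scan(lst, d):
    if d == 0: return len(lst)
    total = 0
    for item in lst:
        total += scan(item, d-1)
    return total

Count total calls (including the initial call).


At depth 0 (root): 1 call
At depth 1: each of 1 parents calls scan on 6 children = 6 calls
At depth 2: each of 6 parents calls scan on 6 children = 36 calls
At depth 3: each of 36 parents calls scan on 6 children = 216 calls
At depth 4: each of 216 parents calls scan on 6 children = 1296 calls
At depth 5: each of 1296 parents calls scan on 6 children = 7776 calls
Total: 1 + 6 + 36 + 216 + 1296 + 7776 = 9331

9331


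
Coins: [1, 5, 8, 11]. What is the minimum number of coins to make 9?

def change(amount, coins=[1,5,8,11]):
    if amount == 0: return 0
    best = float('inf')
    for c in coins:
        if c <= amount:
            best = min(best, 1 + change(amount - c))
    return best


Building up with DP:
change(0) = 0
change(1) = min(1+change(0)=1+0=1) = 1
change(2) = min(1+change(1)=1+1=2) = 2
change(3) = min(1+change(2)=1+2=3) = 3
change(4) = min(1+change(3)=1+3=4) = 4
change(5) = min(1+change(4)=1+4=5, 1+change(0)=1+0=1) = 1
change(6) = min(1+change(5)=1+1=2, 1+change(1)=1+1=2) = 2
change(7) = min(1+change(6)=1+2=3, 1+change(2)=1+2=3) = 3
change(8) = min(1+change(7)=1+3=4, 1+change(3)=1+3=4, 1+change(0)=1+0=1) = 1
change(9) = min(1+change(8)=1+1=2, 1+change(4)=1+4=5, 1+change(1)=1+1=2) = 2

2


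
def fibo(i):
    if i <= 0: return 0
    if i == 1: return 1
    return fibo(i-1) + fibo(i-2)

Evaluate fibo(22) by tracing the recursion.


Computing fibo(22) bottom-up:
fibo(0) = 0
fibo(1) = 1
fibo(2) = fibo(1) + fibo(0) = 1 + 0 = 1
fibo(3) = fibo(2) + fibo(1) = 1 + 1 = 2
fibo(4) = fibo(3) + fibo(2) = 2 + 1 = 3
fibo(5) = fibo(4) + fibo(3) = 3 + 2 = 5
fibo(6) = fibo(5) + fibo(4) = 5 + 3 = 8
fibo(7) = fibo(6) + fibo(5) = 8 + 5 = 13
fibo(8) = fibo(7) + fibo(6) = 13 + 8 = 21
fibo(9) = fibo(8) + fibo(7) = 21 + 13 = 34
fibo(10) = fibo(9) + fibo(8) = 34 + 21 = 55
fibo(11) = fibo(10) + fibo(9) = 55 + 34 = 89
fibo(12) = fibo(11) + fibo(10) = 89 + 55 = 144
fibo(13) = fibo(12) + fibo(11) = 144 + 89 = 233
fibo(14) = fibo(13) + fibo(12) = 233 + 144 = 377
fibo(15) = fibo(14) + fibo(13) = 377 + 233 = 610
fibo(16) = fibo(15) + fibo(14) = 610 + 377 = 987
fibo(17) = fibo(16) + fibo(15) = 987 + 610 = 1597
fibo(18) = fibo(17) + fibo(16) = 1597 + 987 = 2584
fibo(19) = fibo(18) + fibo(17) = 2584 + 1597 = 4181
fibo(20) = fibo(19) + fibo(18) = 4181 + 2584 = 6765
fibo(21) = fibo(20) + fibo(19) = 6765 + 4181 = 10946
fibo(22) = fibo(21) + fibo(20) = 10946 + 6765 = 17711

17711


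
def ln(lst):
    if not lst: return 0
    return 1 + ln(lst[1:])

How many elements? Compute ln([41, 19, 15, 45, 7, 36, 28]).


ln([41, 19, 15, 45, 7, 36, 28]) = 1 + ln([19, 15, 45, 7, 36, 28])
ln([19, 15, 45, 7, 36, 28]) = 1 + ln([15, 45, 7, 36, 28])
ln([15, 45, 7, 36, 28]) = 1 + ln([45, 7, 36, 28])
ln([45, 7, 36, 28]) = 1 + ln([7, 36, 28])
ln([7, 36, 28]) = 1 + ln([36, 28])
ln([36, 28]) = 1 + ln([28])
ln([28]) = 1 + ln([])
ln([]) = 0  (base case)
Unwinding: 1 + 1 + 1 + 1 + 1 + 1 + 1 + 0 = 7

7
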